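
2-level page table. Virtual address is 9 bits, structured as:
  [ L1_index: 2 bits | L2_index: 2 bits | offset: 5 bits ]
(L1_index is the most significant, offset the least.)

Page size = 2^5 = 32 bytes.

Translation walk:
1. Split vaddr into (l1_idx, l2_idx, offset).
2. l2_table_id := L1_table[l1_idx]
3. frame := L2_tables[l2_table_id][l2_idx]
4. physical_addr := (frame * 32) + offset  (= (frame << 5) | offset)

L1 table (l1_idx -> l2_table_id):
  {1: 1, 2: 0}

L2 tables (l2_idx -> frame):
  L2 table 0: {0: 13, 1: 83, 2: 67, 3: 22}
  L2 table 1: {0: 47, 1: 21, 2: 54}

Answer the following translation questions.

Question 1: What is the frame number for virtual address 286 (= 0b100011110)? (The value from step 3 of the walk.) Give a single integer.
vaddr = 286: l1_idx=2, l2_idx=0
L1[2] = 0; L2[0][0] = 13

Answer: 13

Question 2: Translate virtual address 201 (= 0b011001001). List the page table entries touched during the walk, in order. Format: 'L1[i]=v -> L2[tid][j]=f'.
Answer: L1[1]=1 -> L2[1][2]=54

Derivation:
vaddr = 201 = 0b011001001
Split: l1_idx=1, l2_idx=2, offset=9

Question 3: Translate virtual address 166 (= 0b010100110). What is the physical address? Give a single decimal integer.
vaddr = 166 = 0b010100110
Split: l1_idx=1, l2_idx=1, offset=6
L1[1] = 1
L2[1][1] = 21
paddr = 21 * 32 + 6 = 678

Answer: 678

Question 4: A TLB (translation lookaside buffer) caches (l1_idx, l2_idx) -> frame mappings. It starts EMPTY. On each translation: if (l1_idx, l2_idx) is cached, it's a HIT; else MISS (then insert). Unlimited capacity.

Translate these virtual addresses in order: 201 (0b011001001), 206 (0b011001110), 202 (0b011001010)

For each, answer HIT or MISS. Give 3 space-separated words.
Answer: MISS HIT HIT

Derivation:
vaddr=201: (1,2) not in TLB -> MISS, insert
vaddr=206: (1,2) in TLB -> HIT
vaddr=202: (1,2) in TLB -> HIT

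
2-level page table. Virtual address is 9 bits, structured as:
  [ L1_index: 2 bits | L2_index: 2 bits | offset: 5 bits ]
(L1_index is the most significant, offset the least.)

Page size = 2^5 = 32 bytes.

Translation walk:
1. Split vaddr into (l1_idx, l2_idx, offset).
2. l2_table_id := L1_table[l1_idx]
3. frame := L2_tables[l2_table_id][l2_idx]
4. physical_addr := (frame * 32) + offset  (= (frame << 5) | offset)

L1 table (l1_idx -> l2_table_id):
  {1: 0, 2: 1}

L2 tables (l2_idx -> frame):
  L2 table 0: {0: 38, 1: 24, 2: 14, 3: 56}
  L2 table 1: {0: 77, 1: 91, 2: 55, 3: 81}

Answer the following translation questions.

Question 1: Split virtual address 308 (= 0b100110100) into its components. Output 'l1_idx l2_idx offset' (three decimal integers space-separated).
vaddr = 308 = 0b100110100
  top 2 bits -> l1_idx = 2
  next 2 bits -> l2_idx = 1
  bottom 5 bits -> offset = 20

Answer: 2 1 20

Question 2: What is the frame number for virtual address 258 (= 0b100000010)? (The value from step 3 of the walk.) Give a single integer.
vaddr = 258: l1_idx=2, l2_idx=0
L1[2] = 1; L2[1][0] = 77

Answer: 77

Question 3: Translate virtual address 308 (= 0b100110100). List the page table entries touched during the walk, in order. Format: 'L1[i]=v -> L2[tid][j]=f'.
Answer: L1[2]=1 -> L2[1][1]=91

Derivation:
vaddr = 308 = 0b100110100
Split: l1_idx=2, l2_idx=1, offset=20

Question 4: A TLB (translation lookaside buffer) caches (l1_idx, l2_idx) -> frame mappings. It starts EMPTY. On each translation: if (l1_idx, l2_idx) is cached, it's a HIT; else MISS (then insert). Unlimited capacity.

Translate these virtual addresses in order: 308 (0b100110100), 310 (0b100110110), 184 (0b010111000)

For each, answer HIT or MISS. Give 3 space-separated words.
Answer: MISS HIT MISS

Derivation:
vaddr=308: (2,1) not in TLB -> MISS, insert
vaddr=310: (2,1) in TLB -> HIT
vaddr=184: (1,1) not in TLB -> MISS, insert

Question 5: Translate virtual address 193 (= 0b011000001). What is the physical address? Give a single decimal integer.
Answer: 449

Derivation:
vaddr = 193 = 0b011000001
Split: l1_idx=1, l2_idx=2, offset=1
L1[1] = 0
L2[0][2] = 14
paddr = 14 * 32 + 1 = 449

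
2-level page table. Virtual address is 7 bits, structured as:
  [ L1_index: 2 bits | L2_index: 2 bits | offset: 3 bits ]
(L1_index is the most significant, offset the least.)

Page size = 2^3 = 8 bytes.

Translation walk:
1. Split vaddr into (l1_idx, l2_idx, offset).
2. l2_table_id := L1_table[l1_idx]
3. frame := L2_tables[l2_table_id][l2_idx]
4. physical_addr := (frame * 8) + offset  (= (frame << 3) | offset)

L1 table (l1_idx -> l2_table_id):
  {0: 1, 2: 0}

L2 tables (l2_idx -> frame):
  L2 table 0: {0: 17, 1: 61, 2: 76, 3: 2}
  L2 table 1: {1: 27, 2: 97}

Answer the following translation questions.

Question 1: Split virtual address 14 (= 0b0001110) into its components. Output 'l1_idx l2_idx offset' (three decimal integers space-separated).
Answer: 0 1 6

Derivation:
vaddr = 14 = 0b0001110
  top 2 bits -> l1_idx = 0
  next 2 bits -> l2_idx = 1
  bottom 3 bits -> offset = 6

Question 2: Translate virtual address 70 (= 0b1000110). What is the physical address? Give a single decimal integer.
Answer: 142

Derivation:
vaddr = 70 = 0b1000110
Split: l1_idx=2, l2_idx=0, offset=6
L1[2] = 0
L2[0][0] = 17
paddr = 17 * 8 + 6 = 142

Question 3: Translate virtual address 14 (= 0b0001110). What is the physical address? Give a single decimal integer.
vaddr = 14 = 0b0001110
Split: l1_idx=0, l2_idx=1, offset=6
L1[0] = 1
L2[1][1] = 27
paddr = 27 * 8 + 6 = 222

Answer: 222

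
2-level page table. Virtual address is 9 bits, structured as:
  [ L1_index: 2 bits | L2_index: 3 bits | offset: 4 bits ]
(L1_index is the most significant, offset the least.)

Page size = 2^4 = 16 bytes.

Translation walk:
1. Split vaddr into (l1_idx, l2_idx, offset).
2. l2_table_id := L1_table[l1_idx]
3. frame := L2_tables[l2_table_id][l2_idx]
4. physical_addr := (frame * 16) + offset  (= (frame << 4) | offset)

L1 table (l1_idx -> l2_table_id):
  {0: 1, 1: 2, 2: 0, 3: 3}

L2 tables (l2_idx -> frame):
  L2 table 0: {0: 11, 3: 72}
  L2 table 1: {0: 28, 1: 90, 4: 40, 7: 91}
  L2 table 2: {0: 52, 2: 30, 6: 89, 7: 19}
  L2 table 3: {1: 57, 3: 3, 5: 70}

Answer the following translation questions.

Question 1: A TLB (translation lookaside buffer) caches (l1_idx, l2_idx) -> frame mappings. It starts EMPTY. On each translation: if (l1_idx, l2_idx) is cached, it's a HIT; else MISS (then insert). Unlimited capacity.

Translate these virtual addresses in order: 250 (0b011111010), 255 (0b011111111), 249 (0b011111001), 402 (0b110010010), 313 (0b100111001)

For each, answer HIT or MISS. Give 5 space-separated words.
Answer: MISS HIT HIT MISS MISS

Derivation:
vaddr=250: (1,7) not in TLB -> MISS, insert
vaddr=255: (1,7) in TLB -> HIT
vaddr=249: (1,7) in TLB -> HIT
vaddr=402: (3,1) not in TLB -> MISS, insert
vaddr=313: (2,3) not in TLB -> MISS, insert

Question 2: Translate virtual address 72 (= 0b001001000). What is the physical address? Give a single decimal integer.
vaddr = 72 = 0b001001000
Split: l1_idx=0, l2_idx=4, offset=8
L1[0] = 1
L2[1][4] = 40
paddr = 40 * 16 + 8 = 648

Answer: 648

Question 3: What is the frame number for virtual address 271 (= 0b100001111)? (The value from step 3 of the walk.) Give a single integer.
vaddr = 271: l1_idx=2, l2_idx=0
L1[2] = 0; L2[0][0] = 11

Answer: 11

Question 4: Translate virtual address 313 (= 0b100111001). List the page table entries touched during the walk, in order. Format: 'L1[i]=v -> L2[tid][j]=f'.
Answer: L1[2]=0 -> L2[0][3]=72

Derivation:
vaddr = 313 = 0b100111001
Split: l1_idx=2, l2_idx=3, offset=9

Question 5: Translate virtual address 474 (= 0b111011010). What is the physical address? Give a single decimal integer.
vaddr = 474 = 0b111011010
Split: l1_idx=3, l2_idx=5, offset=10
L1[3] = 3
L2[3][5] = 70
paddr = 70 * 16 + 10 = 1130

Answer: 1130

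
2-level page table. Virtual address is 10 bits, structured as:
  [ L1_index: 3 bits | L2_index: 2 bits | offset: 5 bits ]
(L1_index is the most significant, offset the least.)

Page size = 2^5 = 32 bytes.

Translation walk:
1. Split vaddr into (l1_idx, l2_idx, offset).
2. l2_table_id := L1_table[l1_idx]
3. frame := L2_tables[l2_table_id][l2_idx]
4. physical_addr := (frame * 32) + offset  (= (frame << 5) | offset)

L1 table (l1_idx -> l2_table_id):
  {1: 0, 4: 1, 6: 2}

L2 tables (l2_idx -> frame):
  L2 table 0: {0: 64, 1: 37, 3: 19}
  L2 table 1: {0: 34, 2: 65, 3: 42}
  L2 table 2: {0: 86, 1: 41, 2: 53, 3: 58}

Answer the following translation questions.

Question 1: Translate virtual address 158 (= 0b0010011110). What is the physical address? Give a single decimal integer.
Answer: 2078

Derivation:
vaddr = 158 = 0b0010011110
Split: l1_idx=1, l2_idx=0, offset=30
L1[1] = 0
L2[0][0] = 64
paddr = 64 * 32 + 30 = 2078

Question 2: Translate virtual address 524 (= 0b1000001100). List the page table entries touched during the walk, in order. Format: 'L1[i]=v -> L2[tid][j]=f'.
vaddr = 524 = 0b1000001100
Split: l1_idx=4, l2_idx=0, offset=12

Answer: L1[4]=1 -> L2[1][0]=34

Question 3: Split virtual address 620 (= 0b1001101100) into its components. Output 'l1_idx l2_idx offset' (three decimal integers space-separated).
vaddr = 620 = 0b1001101100
  top 3 bits -> l1_idx = 4
  next 2 bits -> l2_idx = 3
  bottom 5 bits -> offset = 12

Answer: 4 3 12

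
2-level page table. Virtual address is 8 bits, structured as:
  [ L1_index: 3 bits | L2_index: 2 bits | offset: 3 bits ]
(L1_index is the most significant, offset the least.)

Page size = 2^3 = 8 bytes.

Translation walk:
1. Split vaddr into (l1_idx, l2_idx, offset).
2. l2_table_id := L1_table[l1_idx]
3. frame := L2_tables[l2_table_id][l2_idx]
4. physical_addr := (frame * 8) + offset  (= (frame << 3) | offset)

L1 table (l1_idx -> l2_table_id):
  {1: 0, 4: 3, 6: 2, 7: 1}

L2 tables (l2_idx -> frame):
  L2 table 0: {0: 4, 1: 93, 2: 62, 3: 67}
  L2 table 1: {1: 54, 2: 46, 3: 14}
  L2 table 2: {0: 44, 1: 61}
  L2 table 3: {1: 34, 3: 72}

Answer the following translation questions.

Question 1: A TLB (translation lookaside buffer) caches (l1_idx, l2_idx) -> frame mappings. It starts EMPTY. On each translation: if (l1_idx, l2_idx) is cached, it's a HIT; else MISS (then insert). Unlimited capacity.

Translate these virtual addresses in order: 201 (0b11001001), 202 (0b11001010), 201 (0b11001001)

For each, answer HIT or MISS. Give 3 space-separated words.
vaddr=201: (6,1) not in TLB -> MISS, insert
vaddr=202: (6,1) in TLB -> HIT
vaddr=201: (6,1) in TLB -> HIT

Answer: MISS HIT HIT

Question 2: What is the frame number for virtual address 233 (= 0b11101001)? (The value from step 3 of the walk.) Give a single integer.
Answer: 54

Derivation:
vaddr = 233: l1_idx=7, l2_idx=1
L1[7] = 1; L2[1][1] = 54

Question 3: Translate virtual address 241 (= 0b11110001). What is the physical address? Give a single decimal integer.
Answer: 369

Derivation:
vaddr = 241 = 0b11110001
Split: l1_idx=7, l2_idx=2, offset=1
L1[7] = 1
L2[1][2] = 46
paddr = 46 * 8 + 1 = 369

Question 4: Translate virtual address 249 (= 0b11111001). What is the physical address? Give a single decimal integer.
vaddr = 249 = 0b11111001
Split: l1_idx=7, l2_idx=3, offset=1
L1[7] = 1
L2[1][3] = 14
paddr = 14 * 8 + 1 = 113

Answer: 113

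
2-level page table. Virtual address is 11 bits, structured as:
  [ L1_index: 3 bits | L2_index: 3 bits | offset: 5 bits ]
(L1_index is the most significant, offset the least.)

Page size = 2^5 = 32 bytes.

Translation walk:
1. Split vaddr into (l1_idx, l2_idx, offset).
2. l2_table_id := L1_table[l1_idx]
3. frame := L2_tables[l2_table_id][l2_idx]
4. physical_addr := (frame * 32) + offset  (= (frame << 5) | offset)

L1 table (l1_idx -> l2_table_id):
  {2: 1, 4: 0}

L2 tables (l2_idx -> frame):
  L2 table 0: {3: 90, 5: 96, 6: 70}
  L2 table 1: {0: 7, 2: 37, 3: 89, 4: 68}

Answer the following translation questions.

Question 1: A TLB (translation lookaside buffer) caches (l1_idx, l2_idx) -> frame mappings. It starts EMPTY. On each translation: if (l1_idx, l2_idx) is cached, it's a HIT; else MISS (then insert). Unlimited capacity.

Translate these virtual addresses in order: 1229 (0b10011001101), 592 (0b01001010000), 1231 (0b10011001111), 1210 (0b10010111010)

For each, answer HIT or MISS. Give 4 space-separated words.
Answer: MISS MISS HIT MISS

Derivation:
vaddr=1229: (4,6) not in TLB -> MISS, insert
vaddr=592: (2,2) not in TLB -> MISS, insert
vaddr=1231: (4,6) in TLB -> HIT
vaddr=1210: (4,5) not in TLB -> MISS, insert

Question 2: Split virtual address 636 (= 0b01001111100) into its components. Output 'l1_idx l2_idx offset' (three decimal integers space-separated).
Answer: 2 3 28

Derivation:
vaddr = 636 = 0b01001111100
  top 3 bits -> l1_idx = 2
  next 3 bits -> l2_idx = 3
  bottom 5 bits -> offset = 28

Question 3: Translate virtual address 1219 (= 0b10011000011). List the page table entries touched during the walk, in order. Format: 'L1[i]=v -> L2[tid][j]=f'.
Answer: L1[4]=0 -> L2[0][6]=70

Derivation:
vaddr = 1219 = 0b10011000011
Split: l1_idx=4, l2_idx=6, offset=3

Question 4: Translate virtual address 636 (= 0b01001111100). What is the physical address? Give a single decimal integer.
Answer: 2876

Derivation:
vaddr = 636 = 0b01001111100
Split: l1_idx=2, l2_idx=3, offset=28
L1[2] = 1
L2[1][3] = 89
paddr = 89 * 32 + 28 = 2876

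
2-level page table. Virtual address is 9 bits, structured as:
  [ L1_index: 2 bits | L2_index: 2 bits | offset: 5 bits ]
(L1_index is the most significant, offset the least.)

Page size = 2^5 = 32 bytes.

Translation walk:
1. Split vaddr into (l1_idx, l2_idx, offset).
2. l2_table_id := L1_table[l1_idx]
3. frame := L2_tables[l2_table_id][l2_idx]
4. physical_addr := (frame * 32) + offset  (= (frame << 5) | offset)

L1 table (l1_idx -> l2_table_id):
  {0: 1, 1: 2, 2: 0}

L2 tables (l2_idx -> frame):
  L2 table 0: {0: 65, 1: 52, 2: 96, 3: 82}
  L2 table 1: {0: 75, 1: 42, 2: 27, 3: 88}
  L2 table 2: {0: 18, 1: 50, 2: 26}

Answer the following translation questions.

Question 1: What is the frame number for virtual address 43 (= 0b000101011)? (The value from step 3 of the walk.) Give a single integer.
vaddr = 43: l1_idx=0, l2_idx=1
L1[0] = 1; L2[1][1] = 42

Answer: 42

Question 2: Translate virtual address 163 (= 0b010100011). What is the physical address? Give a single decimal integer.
Answer: 1603

Derivation:
vaddr = 163 = 0b010100011
Split: l1_idx=1, l2_idx=1, offset=3
L1[1] = 2
L2[2][1] = 50
paddr = 50 * 32 + 3 = 1603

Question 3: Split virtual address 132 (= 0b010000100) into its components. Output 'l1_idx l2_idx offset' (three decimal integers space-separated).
vaddr = 132 = 0b010000100
  top 2 bits -> l1_idx = 1
  next 2 bits -> l2_idx = 0
  bottom 5 bits -> offset = 4

Answer: 1 0 4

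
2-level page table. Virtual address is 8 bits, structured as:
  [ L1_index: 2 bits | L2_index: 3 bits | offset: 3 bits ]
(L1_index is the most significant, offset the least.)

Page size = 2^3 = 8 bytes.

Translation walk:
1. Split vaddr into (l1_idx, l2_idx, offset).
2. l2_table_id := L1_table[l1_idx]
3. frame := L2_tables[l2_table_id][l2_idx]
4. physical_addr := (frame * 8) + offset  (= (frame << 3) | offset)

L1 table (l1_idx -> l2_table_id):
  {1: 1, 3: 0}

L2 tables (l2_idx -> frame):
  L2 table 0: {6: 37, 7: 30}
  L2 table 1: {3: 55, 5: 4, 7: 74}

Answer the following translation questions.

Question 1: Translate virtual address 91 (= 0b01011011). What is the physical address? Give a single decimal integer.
Answer: 443

Derivation:
vaddr = 91 = 0b01011011
Split: l1_idx=1, l2_idx=3, offset=3
L1[1] = 1
L2[1][3] = 55
paddr = 55 * 8 + 3 = 443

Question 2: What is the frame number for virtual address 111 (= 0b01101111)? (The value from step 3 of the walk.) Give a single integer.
vaddr = 111: l1_idx=1, l2_idx=5
L1[1] = 1; L2[1][5] = 4

Answer: 4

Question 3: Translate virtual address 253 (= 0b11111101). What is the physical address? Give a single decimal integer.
Answer: 245

Derivation:
vaddr = 253 = 0b11111101
Split: l1_idx=3, l2_idx=7, offset=5
L1[3] = 0
L2[0][7] = 30
paddr = 30 * 8 + 5 = 245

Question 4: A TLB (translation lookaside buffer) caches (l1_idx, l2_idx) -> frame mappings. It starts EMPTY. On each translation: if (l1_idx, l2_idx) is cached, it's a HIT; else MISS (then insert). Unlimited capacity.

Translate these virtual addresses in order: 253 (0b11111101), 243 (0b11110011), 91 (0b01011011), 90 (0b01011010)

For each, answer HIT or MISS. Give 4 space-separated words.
vaddr=253: (3,7) not in TLB -> MISS, insert
vaddr=243: (3,6) not in TLB -> MISS, insert
vaddr=91: (1,3) not in TLB -> MISS, insert
vaddr=90: (1,3) in TLB -> HIT

Answer: MISS MISS MISS HIT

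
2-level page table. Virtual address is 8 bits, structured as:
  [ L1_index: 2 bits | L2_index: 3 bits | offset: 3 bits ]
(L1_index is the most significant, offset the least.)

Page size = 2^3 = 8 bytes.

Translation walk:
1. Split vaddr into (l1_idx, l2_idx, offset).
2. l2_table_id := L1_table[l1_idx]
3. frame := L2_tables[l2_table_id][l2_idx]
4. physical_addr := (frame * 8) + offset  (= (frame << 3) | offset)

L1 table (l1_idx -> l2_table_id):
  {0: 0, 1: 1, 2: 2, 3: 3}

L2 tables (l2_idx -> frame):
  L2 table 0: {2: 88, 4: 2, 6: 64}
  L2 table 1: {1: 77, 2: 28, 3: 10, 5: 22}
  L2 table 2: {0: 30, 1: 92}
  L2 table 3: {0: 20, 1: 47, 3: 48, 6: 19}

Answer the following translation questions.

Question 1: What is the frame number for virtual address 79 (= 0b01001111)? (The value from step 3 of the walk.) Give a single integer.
vaddr = 79: l1_idx=1, l2_idx=1
L1[1] = 1; L2[1][1] = 77

Answer: 77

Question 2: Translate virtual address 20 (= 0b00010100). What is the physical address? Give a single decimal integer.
vaddr = 20 = 0b00010100
Split: l1_idx=0, l2_idx=2, offset=4
L1[0] = 0
L2[0][2] = 88
paddr = 88 * 8 + 4 = 708

Answer: 708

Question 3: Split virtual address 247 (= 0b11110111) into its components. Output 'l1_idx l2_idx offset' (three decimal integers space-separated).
Answer: 3 6 7

Derivation:
vaddr = 247 = 0b11110111
  top 2 bits -> l1_idx = 3
  next 3 bits -> l2_idx = 6
  bottom 3 bits -> offset = 7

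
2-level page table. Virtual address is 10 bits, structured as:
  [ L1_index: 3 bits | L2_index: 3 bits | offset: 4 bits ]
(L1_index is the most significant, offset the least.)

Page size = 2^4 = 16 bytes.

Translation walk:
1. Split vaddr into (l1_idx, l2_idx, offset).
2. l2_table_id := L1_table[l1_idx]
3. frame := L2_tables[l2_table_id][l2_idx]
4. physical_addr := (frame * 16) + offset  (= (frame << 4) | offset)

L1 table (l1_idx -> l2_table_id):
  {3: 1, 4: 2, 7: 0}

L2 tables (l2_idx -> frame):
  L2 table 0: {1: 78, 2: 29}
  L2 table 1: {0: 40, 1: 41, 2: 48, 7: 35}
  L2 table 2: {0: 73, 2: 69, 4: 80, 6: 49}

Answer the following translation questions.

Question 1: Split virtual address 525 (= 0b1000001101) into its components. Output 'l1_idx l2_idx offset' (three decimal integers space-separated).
vaddr = 525 = 0b1000001101
  top 3 bits -> l1_idx = 4
  next 3 bits -> l2_idx = 0
  bottom 4 bits -> offset = 13

Answer: 4 0 13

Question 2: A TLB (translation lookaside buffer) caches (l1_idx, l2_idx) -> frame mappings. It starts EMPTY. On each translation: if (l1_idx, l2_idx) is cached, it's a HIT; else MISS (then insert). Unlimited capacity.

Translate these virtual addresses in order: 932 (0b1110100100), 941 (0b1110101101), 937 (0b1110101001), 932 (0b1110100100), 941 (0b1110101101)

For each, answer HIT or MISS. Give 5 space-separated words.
vaddr=932: (7,2) not in TLB -> MISS, insert
vaddr=941: (7,2) in TLB -> HIT
vaddr=937: (7,2) in TLB -> HIT
vaddr=932: (7,2) in TLB -> HIT
vaddr=941: (7,2) in TLB -> HIT

Answer: MISS HIT HIT HIT HIT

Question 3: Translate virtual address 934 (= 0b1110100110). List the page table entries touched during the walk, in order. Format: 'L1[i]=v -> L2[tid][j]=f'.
Answer: L1[7]=0 -> L2[0][2]=29

Derivation:
vaddr = 934 = 0b1110100110
Split: l1_idx=7, l2_idx=2, offset=6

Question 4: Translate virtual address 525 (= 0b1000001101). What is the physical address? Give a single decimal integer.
vaddr = 525 = 0b1000001101
Split: l1_idx=4, l2_idx=0, offset=13
L1[4] = 2
L2[2][0] = 73
paddr = 73 * 16 + 13 = 1181

Answer: 1181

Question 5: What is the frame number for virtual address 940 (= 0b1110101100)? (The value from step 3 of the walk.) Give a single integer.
vaddr = 940: l1_idx=7, l2_idx=2
L1[7] = 0; L2[0][2] = 29

Answer: 29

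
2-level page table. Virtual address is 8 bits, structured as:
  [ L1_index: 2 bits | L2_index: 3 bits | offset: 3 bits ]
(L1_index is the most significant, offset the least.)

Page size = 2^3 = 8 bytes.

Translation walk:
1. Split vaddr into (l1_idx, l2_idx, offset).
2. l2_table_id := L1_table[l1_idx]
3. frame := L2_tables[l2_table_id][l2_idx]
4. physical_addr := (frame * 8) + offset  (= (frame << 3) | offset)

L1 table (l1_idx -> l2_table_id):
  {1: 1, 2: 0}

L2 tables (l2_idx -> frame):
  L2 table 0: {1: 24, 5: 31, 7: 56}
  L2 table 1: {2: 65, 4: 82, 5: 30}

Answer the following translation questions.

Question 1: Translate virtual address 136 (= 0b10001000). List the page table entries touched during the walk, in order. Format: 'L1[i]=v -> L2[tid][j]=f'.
Answer: L1[2]=0 -> L2[0][1]=24

Derivation:
vaddr = 136 = 0b10001000
Split: l1_idx=2, l2_idx=1, offset=0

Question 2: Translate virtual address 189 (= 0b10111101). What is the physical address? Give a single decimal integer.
vaddr = 189 = 0b10111101
Split: l1_idx=2, l2_idx=7, offset=5
L1[2] = 0
L2[0][7] = 56
paddr = 56 * 8 + 5 = 453

Answer: 453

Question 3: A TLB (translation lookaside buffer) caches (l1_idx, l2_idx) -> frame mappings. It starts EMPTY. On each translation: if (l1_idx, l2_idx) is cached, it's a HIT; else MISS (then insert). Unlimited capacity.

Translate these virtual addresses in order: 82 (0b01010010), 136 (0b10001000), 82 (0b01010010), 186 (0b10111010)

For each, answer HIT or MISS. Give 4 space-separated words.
vaddr=82: (1,2) not in TLB -> MISS, insert
vaddr=136: (2,1) not in TLB -> MISS, insert
vaddr=82: (1,2) in TLB -> HIT
vaddr=186: (2,7) not in TLB -> MISS, insert

Answer: MISS MISS HIT MISS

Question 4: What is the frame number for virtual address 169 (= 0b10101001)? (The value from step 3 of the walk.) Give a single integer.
Answer: 31

Derivation:
vaddr = 169: l1_idx=2, l2_idx=5
L1[2] = 0; L2[0][5] = 31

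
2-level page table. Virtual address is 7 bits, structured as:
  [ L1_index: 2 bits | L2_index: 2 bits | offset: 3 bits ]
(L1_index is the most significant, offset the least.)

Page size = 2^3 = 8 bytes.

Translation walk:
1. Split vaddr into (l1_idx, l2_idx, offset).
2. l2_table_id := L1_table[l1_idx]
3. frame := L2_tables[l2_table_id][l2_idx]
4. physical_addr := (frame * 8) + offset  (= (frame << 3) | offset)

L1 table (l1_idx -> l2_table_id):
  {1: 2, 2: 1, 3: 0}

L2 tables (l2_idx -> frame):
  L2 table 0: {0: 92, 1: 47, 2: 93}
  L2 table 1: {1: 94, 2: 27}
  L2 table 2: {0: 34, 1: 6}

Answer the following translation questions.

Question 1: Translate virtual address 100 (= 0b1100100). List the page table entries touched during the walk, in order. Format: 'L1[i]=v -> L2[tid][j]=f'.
vaddr = 100 = 0b1100100
Split: l1_idx=3, l2_idx=0, offset=4

Answer: L1[3]=0 -> L2[0][0]=92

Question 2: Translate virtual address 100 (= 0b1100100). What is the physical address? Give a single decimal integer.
Answer: 740

Derivation:
vaddr = 100 = 0b1100100
Split: l1_idx=3, l2_idx=0, offset=4
L1[3] = 0
L2[0][0] = 92
paddr = 92 * 8 + 4 = 740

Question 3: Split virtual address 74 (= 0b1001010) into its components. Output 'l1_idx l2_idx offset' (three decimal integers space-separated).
Answer: 2 1 2

Derivation:
vaddr = 74 = 0b1001010
  top 2 bits -> l1_idx = 2
  next 2 bits -> l2_idx = 1
  bottom 3 bits -> offset = 2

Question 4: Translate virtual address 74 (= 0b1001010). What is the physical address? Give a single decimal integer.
Answer: 754

Derivation:
vaddr = 74 = 0b1001010
Split: l1_idx=2, l2_idx=1, offset=2
L1[2] = 1
L2[1][1] = 94
paddr = 94 * 8 + 2 = 754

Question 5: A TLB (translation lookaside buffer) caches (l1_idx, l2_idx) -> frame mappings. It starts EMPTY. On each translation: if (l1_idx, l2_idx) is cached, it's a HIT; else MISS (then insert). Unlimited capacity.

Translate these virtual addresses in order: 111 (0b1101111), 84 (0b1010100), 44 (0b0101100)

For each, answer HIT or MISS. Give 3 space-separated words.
Answer: MISS MISS MISS

Derivation:
vaddr=111: (3,1) not in TLB -> MISS, insert
vaddr=84: (2,2) not in TLB -> MISS, insert
vaddr=44: (1,1) not in TLB -> MISS, insert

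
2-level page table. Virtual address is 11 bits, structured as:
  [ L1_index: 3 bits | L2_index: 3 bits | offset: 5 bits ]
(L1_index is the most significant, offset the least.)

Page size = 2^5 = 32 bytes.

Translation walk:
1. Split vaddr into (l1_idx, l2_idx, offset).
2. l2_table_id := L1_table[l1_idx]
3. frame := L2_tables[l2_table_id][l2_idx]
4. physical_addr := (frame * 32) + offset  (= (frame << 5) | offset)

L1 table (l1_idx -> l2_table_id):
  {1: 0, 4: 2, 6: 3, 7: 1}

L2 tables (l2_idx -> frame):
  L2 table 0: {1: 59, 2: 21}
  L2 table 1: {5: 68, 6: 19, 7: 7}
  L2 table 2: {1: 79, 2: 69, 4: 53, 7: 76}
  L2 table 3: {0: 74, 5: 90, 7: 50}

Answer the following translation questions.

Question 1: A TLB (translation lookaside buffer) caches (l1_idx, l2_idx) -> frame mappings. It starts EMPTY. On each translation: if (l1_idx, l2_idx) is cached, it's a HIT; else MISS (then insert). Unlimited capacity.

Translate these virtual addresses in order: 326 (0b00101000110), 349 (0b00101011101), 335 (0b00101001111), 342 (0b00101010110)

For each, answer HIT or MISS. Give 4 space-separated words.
vaddr=326: (1,2) not in TLB -> MISS, insert
vaddr=349: (1,2) in TLB -> HIT
vaddr=335: (1,2) in TLB -> HIT
vaddr=342: (1,2) in TLB -> HIT

Answer: MISS HIT HIT HIT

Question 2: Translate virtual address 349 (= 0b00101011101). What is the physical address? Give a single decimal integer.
Answer: 701

Derivation:
vaddr = 349 = 0b00101011101
Split: l1_idx=1, l2_idx=2, offset=29
L1[1] = 0
L2[0][2] = 21
paddr = 21 * 32 + 29 = 701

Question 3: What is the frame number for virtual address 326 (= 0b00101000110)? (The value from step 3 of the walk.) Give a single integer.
Answer: 21

Derivation:
vaddr = 326: l1_idx=1, l2_idx=2
L1[1] = 0; L2[0][2] = 21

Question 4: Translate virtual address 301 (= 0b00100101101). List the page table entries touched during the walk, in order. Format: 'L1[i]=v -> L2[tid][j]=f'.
Answer: L1[1]=0 -> L2[0][1]=59

Derivation:
vaddr = 301 = 0b00100101101
Split: l1_idx=1, l2_idx=1, offset=13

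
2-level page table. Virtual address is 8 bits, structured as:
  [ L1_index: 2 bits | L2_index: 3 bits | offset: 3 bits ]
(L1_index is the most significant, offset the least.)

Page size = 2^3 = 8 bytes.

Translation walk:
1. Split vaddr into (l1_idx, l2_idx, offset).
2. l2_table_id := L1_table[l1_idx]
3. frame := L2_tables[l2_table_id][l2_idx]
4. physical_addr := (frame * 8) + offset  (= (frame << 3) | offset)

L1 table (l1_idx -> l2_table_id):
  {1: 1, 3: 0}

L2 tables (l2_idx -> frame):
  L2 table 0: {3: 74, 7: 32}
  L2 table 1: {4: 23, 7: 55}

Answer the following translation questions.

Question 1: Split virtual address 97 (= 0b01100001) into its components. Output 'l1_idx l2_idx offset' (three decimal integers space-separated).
Answer: 1 4 1

Derivation:
vaddr = 97 = 0b01100001
  top 2 bits -> l1_idx = 1
  next 3 bits -> l2_idx = 4
  bottom 3 bits -> offset = 1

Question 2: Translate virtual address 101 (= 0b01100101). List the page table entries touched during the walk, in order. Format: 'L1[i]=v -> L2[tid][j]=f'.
Answer: L1[1]=1 -> L2[1][4]=23

Derivation:
vaddr = 101 = 0b01100101
Split: l1_idx=1, l2_idx=4, offset=5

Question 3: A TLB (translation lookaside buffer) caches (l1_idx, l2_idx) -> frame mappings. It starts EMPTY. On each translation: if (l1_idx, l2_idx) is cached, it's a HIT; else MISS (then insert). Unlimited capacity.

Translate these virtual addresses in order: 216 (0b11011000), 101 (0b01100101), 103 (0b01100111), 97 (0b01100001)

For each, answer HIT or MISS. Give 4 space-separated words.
vaddr=216: (3,3) not in TLB -> MISS, insert
vaddr=101: (1,4) not in TLB -> MISS, insert
vaddr=103: (1,4) in TLB -> HIT
vaddr=97: (1,4) in TLB -> HIT

Answer: MISS MISS HIT HIT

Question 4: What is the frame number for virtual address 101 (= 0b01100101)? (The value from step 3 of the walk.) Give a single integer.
vaddr = 101: l1_idx=1, l2_idx=4
L1[1] = 1; L2[1][4] = 23

Answer: 23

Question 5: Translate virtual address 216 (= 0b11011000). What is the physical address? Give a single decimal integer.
vaddr = 216 = 0b11011000
Split: l1_idx=3, l2_idx=3, offset=0
L1[3] = 0
L2[0][3] = 74
paddr = 74 * 8 + 0 = 592

Answer: 592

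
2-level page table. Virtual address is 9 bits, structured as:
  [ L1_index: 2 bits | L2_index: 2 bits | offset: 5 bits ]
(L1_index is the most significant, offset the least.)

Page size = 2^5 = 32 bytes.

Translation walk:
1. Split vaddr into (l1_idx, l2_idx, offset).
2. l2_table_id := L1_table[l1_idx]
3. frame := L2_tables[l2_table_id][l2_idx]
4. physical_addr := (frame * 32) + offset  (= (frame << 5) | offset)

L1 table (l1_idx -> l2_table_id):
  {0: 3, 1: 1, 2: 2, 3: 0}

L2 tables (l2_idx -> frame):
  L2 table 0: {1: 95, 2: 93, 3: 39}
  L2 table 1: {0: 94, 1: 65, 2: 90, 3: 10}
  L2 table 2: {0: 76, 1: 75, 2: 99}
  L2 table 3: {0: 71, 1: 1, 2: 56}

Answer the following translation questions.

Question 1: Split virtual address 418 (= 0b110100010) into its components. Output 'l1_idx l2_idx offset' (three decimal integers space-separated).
vaddr = 418 = 0b110100010
  top 2 bits -> l1_idx = 3
  next 2 bits -> l2_idx = 1
  bottom 5 bits -> offset = 2

Answer: 3 1 2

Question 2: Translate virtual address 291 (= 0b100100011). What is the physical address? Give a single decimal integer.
Answer: 2403

Derivation:
vaddr = 291 = 0b100100011
Split: l1_idx=2, l2_idx=1, offset=3
L1[2] = 2
L2[2][1] = 75
paddr = 75 * 32 + 3 = 2403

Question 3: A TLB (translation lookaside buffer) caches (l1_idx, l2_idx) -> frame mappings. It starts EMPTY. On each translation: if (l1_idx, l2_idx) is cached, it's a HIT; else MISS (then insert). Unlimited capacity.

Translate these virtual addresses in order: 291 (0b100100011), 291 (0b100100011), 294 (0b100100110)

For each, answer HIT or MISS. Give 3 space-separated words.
Answer: MISS HIT HIT

Derivation:
vaddr=291: (2,1) not in TLB -> MISS, insert
vaddr=291: (2,1) in TLB -> HIT
vaddr=294: (2,1) in TLB -> HIT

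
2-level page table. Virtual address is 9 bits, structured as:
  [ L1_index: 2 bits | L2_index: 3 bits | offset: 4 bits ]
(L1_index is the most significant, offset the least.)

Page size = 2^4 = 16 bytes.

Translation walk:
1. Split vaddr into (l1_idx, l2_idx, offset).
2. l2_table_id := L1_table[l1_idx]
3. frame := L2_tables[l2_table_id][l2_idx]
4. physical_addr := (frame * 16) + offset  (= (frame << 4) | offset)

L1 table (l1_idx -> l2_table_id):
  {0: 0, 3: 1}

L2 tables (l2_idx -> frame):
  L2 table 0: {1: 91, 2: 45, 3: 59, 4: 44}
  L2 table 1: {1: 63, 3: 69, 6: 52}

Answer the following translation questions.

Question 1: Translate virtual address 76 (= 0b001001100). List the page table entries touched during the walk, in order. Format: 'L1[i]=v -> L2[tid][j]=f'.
Answer: L1[0]=0 -> L2[0][4]=44

Derivation:
vaddr = 76 = 0b001001100
Split: l1_idx=0, l2_idx=4, offset=12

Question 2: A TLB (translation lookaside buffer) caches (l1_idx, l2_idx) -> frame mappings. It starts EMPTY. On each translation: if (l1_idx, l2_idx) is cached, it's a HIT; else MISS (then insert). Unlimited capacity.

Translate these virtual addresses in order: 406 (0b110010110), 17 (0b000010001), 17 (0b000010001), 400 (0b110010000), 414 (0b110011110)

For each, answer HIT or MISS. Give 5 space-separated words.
vaddr=406: (3,1) not in TLB -> MISS, insert
vaddr=17: (0,1) not in TLB -> MISS, insert
vaddr=17: (0,1) in TLB -> HIT
vaddr=400: (3,1) in TLB -> HIT
vaddr=414: (3,1) in TLB -> HIT

Answer: MISS MISS HIT HIT HIT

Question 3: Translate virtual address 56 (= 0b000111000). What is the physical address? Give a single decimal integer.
Answer: 952

Derivation:
vaddr = 56 = 0b000111000
Split: l1_idx=0, l2_idx=3, offset=8
L1[0] = 0
L2[0][3] = 59
paddr = 59 * 16 + 8 = 952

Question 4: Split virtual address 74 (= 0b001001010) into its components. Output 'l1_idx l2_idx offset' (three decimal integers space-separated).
vaddr = 74 = 0b001001010
  top 2 bits -> l1_idx = 0
  next 3 bits -> l2_idx = 4
  bottom 4 bits -> offset = 10

Answer: 0 4 10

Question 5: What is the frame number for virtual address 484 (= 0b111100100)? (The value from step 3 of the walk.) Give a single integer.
vaddr = 484: l1_idx=3, l2_idx=6
L1[3] = 1; L2[1][6] = 52

Answer: 52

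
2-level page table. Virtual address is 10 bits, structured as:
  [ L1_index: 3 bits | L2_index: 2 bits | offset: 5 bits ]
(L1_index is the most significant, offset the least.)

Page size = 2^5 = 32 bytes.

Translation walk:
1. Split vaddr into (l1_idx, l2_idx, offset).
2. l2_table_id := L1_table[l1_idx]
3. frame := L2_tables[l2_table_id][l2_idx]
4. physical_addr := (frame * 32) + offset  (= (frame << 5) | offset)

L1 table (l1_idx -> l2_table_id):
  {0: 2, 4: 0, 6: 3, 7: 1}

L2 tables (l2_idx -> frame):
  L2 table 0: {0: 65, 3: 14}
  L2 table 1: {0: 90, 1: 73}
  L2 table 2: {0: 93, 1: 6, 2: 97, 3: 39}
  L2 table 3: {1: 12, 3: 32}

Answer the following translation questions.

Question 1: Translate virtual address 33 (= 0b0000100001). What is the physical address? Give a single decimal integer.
Answer: 193

Derivation:
vaddr = 33 = 0b0000100001
Split: l1_idx=0, l2_idx=1, offset=1
L1[0] = 2
L2[2][1] = 6
paddr = 6 * 32 + 1 = 193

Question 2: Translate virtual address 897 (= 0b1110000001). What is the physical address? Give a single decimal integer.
vaddr = 897 = 0b1110000001
Split: l1_idx=7, l2_idx=0, offset=1
L1[7] = 1
L2[1][0] = 90
paddr = 90 * 32 + 1 = 2881

Answer: 2881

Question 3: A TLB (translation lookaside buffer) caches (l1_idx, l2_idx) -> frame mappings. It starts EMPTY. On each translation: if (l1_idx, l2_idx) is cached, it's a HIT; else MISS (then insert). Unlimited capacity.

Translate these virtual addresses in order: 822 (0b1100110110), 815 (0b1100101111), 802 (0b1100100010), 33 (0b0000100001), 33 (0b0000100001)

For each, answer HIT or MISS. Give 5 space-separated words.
Answer: MISS HIT HIT MISS HIT

Derivation:
vaddr=822: (6,1) not in TLB -> MISS, insert
vaddr=815: (6,1) in TLB -> HIT
vaddr=802: (6,1) in TLB -> HIT
vaddr=33: (0,1) not in TLB -> MISS, insert
vaddr=33: (0,1) in TLB -> HIT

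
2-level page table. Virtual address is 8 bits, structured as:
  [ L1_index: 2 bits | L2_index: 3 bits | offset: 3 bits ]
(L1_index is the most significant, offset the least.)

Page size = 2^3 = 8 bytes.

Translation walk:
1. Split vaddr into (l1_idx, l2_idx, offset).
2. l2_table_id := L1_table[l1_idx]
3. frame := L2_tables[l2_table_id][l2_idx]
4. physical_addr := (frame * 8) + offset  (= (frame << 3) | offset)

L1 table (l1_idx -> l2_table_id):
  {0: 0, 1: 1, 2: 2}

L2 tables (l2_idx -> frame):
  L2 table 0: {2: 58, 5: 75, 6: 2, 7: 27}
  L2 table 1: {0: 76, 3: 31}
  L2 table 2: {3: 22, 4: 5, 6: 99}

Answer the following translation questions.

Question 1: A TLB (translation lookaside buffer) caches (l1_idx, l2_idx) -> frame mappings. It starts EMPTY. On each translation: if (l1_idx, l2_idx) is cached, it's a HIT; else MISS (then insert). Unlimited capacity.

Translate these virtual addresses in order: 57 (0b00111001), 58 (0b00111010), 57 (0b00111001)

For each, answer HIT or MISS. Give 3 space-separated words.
vaddr=57: (0,7) not in TLB -> MISS, insert
vaddr=58: (0,7) in TLB -> HIT
vaddr=57: (0,7) in TLB -> HIT

Answer: MISS HIT HIT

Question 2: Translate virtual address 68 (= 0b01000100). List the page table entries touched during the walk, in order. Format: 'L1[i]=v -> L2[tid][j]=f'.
vaddr = 68 = 0b01000100
Split: l1_idx=1, l2_idx=0, offset=4

Answer: L1[1]=1 -> L2[1][0]=76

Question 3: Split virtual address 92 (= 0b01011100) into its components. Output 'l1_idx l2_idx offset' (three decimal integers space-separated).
Answer: 1 3 4

Derivation:
vaddr = 92 = 0b01011100
  top 2 bits -> l1_idx = 1
  next 3 bits -> l2_idx = 3
  bottom 3 bits -> offset = 4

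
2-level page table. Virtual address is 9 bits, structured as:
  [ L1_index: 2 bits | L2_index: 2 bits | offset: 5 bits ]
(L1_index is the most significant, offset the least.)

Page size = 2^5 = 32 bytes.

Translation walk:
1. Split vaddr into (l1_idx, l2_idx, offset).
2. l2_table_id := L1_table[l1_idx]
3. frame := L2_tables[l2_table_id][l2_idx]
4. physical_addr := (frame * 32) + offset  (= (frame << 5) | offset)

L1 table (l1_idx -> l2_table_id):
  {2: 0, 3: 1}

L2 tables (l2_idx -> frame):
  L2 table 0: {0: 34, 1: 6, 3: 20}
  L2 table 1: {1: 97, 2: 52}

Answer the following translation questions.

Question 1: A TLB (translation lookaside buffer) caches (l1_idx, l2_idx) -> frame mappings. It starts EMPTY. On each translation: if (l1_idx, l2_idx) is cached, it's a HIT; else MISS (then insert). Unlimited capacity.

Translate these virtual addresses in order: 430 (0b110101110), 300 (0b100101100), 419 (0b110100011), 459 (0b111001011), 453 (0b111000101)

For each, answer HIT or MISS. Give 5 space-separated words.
Answer: MISS MISS HIT MISS HIT

Derivation:
vaddr=430: (3,1) not in TLB -> MISS, insert
vaddr=300: (2,1) not in TLB -> MISS, insert
vaddr=419: (3,1) in TLB -> HIT
vaddr=459: (3,2) not in TLB -> MISS, insert
vaddr=453: (3,2) in TLB -> HIT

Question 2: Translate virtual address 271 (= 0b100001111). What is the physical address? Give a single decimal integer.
Answer: 1103

Derivation:
vaddr = 271 = 0b100001111
Split: l1_idx=2, l2_idx=0, offset=15
L1[2] = 0
L2[0][0] = 34
paddr = 34 * 32 + 15 = 1103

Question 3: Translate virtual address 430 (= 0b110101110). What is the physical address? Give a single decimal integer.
Answer: 3118

Derivation:
vaddr = 430 = 0b110101110
Split: l1_idx=3, l2_idx=1, offset=14
L1[3] = 1
L2[1][1] = 97
paddr = 97 * 32 + 14 = 3118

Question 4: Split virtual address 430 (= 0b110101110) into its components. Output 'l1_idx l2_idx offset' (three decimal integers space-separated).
vaddr = 430 = 0b110101110
  top 2 bits -> l1_idx = 3
  next 2 bits -> l2_idx = 1
  bottom 5 bits -> offset = 14

Answer: 3 1 14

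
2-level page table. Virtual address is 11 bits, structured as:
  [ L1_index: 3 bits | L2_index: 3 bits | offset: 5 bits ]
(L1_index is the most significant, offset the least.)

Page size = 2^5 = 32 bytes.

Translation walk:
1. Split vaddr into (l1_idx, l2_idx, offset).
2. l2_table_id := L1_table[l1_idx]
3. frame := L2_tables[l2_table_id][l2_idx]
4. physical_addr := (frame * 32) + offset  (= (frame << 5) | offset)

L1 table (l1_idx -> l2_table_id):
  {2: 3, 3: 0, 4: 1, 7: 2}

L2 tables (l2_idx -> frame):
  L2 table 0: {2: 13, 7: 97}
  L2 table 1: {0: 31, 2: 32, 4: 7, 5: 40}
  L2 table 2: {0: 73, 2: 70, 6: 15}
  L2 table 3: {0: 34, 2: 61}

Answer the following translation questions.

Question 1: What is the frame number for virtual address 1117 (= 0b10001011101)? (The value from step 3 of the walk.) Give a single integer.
vaddr = 1117: l1_idx=4, l2_idx=2
L1[4] = 1; L2[1][2] = 32

Answer: 32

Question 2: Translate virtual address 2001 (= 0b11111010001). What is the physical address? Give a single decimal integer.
Answer: 497

Derivation:
vaddr = 2001 = 0b11111010001
Split: l1_idx=7, l2_idx=6, offset=17
L1[7] = 2
L2[2][6] = 15
paddr = 15 * 32 + 17 = 497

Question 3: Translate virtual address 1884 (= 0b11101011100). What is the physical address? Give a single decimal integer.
Answer: 2268

Derivation:
vaddr = 1884 = 0b11101011100
Split: l1_idx=7, l2_idx=2, offset=28
L1[7] = 2
L2[2][2] = 70
paddr = 70 * 32 + 28 = 2268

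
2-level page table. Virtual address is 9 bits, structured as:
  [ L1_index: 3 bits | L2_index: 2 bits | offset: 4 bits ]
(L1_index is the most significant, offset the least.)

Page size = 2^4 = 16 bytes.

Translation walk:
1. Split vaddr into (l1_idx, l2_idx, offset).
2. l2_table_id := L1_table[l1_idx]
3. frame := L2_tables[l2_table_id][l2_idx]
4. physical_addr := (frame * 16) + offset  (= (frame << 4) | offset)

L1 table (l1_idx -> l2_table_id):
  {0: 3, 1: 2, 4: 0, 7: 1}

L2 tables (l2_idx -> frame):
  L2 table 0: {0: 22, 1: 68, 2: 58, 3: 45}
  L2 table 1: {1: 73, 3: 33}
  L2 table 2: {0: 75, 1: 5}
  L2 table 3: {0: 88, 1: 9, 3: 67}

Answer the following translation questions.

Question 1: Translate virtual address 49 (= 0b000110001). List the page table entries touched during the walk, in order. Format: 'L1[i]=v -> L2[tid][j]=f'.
vaddr = 49 = 0b000110001
Split: l1_idx=0, l2_idx=3, offset=1

Answer: L1[0]=3 -> L2[3][3]=67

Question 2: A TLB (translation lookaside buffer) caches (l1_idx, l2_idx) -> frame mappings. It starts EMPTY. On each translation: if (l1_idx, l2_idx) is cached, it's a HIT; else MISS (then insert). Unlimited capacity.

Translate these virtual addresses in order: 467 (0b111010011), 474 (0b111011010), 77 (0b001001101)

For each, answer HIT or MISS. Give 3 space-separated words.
vaddr=467: (7,1) not in TLB -> MISS, insert
vaddr=474: (7,1) in TLB -> HIT
vaddr=77: (1,0) not in TLB -> MISS, insert

Answer: MISS HIT MISS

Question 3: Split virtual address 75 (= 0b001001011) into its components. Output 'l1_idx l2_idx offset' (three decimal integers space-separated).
Answer: 1 0 11

Derivation:
vaddr = 75 = 0b001001011
  top 3 bits -> l1_idx = 1
  next 2 bits -> l2_idx = 0
  bottom 4 bits -> offset = 11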